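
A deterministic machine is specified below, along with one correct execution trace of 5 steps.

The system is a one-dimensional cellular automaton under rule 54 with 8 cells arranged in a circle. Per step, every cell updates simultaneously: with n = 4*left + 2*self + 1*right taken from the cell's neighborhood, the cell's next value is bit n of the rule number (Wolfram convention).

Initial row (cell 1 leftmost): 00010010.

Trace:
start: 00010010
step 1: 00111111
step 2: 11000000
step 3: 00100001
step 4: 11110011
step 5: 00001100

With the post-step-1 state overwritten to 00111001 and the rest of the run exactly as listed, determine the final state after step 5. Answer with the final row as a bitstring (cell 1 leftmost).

10000010

state after step 1 := 00111001
step 2: 11000111
step 3: 00101000
step 4: 01111100
step 5: 10000010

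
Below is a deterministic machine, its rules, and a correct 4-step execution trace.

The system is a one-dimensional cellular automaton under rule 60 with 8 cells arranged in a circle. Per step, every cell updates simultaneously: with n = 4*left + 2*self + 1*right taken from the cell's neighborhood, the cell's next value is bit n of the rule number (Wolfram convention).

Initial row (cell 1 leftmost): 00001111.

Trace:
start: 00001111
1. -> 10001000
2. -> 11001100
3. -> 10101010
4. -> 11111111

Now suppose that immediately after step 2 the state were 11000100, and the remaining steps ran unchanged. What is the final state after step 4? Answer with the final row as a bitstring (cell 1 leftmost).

state after step 2 := 11000100
3. -> 10100110
4. -> 11110101

11110101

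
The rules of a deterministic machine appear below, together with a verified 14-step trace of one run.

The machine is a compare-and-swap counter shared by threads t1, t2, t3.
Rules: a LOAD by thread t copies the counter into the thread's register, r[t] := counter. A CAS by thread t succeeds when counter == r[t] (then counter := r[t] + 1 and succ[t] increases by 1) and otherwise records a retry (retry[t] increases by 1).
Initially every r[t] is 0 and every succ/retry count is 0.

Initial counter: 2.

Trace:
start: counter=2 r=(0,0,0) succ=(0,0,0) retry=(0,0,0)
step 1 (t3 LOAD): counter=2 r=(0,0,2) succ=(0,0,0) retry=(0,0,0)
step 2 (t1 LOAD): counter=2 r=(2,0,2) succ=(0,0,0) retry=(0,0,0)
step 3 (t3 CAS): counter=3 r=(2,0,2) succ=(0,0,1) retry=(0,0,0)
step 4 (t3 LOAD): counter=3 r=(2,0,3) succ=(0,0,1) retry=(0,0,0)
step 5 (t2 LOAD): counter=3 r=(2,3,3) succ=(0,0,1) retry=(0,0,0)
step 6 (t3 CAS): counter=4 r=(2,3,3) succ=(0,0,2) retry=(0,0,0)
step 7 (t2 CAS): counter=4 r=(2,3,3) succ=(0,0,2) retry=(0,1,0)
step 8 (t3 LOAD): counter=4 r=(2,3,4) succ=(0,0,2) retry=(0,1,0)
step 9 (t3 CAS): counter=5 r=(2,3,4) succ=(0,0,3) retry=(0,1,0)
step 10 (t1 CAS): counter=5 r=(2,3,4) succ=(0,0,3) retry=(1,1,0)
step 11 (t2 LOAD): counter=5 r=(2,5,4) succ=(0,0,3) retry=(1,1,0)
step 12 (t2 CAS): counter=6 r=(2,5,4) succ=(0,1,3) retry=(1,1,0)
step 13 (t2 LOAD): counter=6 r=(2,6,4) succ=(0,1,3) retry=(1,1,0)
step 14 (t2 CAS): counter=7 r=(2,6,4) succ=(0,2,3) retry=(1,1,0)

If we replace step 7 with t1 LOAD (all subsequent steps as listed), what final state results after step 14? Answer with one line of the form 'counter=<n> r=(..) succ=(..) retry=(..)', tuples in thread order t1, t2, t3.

counter=7 r=(4,6,4) succ=(0,2,3) retry=(1,0,0)

(re-executing from step 7 with the substitution; state before step 7: counter=4 r=(2,3,3) succ=(0,0,2) retry=(0,0,0))
step 7 (t1 LOAD): counter=4 r=(4,3,3) succ=(0,0,2) retry=(0,0,0)
step 8 (t3 LOAD): counter=4 r=(4,3,4) succ=(0,0,2) retry=(0,0,0)
step 9 (t3 CAS): counter=5 r=(4,3,4) succ=(0,0,3) retry=(0,0,0)
step 10 (t1 CAS): counter=5 r=(4,3,4) succ=(0,0,3) retry=(1,0,0)
step 11 (t2 LOAD): counter=5 r=(4,5,4) succ=(0,0,3) retry=(1,0,0)
step 12 (t2 CAS): counter=6 r=(4,5,4) succ=(0,1,3) retry=(1,0,0)
step 13 (t2 LOAD): counter=6 r=(4,6,4) succ=(0,1,3) retry=(1,0,0)
step 14 (t2 CAS): counter=7 r=(4,6,4) succ=(0,2,3) retry=(1,0,0)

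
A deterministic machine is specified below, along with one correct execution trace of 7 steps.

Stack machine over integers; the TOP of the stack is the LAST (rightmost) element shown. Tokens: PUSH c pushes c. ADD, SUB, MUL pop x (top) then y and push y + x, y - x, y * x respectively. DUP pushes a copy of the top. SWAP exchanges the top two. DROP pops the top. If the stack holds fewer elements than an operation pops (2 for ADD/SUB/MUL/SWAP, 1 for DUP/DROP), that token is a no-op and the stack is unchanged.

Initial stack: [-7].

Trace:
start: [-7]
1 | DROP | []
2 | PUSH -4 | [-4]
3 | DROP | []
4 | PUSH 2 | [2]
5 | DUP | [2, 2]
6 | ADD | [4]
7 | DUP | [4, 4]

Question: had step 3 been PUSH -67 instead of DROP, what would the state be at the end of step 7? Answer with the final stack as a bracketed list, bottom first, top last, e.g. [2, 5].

(re-executing from step 3 with the substitution; state before step 3: [-4])
3 | PUSH -67 | [-4, -67]
4 | PUSH 2 | [-4, -67, 2]
5 | DUP | [-4, -67, 2, 2]
6 | ADD | [-4, -67, 4]
7 | DUP | [-4, -67, 4, 4]

[-4, -67, 4, 4]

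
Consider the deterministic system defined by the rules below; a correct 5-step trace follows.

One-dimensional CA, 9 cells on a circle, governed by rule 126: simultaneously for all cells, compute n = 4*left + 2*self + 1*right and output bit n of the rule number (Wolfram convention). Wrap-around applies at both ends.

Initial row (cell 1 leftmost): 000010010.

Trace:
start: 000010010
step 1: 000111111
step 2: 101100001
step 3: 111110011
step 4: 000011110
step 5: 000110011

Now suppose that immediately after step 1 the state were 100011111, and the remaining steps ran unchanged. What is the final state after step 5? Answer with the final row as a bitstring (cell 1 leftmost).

100011001

state after step 1 := 100011111
step 2: 110110000
step 3: 111111001
step 4: 000001111
step 5: 100011001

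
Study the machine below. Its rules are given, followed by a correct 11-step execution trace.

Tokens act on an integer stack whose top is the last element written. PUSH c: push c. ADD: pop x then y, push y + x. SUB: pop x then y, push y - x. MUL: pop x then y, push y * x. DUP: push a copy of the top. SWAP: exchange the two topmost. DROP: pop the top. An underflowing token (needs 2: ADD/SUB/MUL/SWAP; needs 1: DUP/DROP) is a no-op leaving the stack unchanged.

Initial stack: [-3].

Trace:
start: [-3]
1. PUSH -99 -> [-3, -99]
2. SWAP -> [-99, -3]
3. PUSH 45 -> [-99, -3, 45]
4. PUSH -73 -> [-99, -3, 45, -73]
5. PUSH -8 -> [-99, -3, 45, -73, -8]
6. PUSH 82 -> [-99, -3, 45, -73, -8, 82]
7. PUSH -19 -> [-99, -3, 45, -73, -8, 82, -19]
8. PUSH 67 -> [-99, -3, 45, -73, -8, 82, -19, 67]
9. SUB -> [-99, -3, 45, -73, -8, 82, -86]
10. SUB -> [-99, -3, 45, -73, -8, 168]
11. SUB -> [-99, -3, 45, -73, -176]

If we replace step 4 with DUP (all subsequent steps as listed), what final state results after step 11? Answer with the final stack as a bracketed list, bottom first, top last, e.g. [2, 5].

(re-executing from step 4 with the substitution; state before step 4: [-99, -3, 45])
4. DUP -> [-99, -3, 45, 45]
5. PUSH -8 -> [-99, -3, 45, 45, -8]
6. PUSH 82 -> [-99, -3, 45, 45, -8, 82]
7. PUSH -19 -> [-99, -3, 45, 45, -8, 82, -19]
8. PUSH 67 -> [-99, -3, 45, 45, -8, 82, -19, 67]
9. SUB -> [-99, -3, 45, 45, -8, 82, -86]
10. SUB -> [-99, -3, 45, 45, -8, 168]
11. SUB -> [-99, -3, 45, 45, -176]

[-99, -3, 45, 45, -176]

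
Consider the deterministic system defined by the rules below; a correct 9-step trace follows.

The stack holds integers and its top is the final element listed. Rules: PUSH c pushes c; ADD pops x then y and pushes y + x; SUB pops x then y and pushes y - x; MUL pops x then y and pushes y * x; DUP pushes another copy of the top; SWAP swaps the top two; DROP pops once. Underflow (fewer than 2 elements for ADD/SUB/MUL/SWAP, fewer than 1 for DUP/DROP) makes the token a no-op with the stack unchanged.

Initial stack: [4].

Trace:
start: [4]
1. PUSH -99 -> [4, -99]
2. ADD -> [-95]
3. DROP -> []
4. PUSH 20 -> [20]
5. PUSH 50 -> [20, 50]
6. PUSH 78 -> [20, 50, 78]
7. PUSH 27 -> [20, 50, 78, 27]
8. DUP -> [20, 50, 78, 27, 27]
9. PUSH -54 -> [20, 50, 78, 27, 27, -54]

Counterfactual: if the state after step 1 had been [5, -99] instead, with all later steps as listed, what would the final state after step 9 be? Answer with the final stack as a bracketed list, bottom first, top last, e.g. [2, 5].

[20, 50, 78, 27, 27, -54]

state after step 1 := [5, -99]
2. ADD -> [-94]
3. DROP -> []
4. PUSH 20 -> [20]
5. PUSH 50 -> [20, 50]
6. PUSH 78 -> [20, 50, 78]
7. PUSH 27 -> [20, 50, 78, 27]
8. DUP -> [20, 50, 78, 27, 27]
9. PUSH -54 -> [20, 50, 78, 27, 27, -54]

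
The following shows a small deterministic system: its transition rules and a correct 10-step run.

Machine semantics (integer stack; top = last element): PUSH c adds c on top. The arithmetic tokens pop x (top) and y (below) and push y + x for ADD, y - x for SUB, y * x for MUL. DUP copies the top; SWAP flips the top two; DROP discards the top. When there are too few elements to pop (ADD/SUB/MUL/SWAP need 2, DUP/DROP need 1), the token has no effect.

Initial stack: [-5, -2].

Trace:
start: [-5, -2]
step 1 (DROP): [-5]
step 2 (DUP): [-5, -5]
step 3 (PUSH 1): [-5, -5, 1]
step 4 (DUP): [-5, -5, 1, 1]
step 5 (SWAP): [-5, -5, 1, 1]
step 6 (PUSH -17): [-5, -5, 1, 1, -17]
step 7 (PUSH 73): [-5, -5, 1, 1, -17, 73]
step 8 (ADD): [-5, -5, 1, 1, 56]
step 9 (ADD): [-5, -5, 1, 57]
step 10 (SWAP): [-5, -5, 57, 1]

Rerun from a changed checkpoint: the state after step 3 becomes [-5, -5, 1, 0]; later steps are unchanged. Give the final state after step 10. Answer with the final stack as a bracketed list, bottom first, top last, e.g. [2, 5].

state after step 3 := [-5, -5, 1, 0]
step 4 (DUP): [-5, -5, 1, 0, 0]
step 5 (SWAP): [-5, -5, 1, 0, 0]
step 6 (PUSH -17): [-5, -5, 1, 0, 0, -17]
step 7 (PUSH 73): [-5, -5, 1, 0, 0, -17, 73]
step 8 (ADD): [-5, -5, 1, 0, 0, 56]
step 9 (ADD): [-5, -5, 1, 0, 56]
step 10 (SWAP): [-5, -5, 1, 56, 0]

[-5, -5, 1, 56, 0]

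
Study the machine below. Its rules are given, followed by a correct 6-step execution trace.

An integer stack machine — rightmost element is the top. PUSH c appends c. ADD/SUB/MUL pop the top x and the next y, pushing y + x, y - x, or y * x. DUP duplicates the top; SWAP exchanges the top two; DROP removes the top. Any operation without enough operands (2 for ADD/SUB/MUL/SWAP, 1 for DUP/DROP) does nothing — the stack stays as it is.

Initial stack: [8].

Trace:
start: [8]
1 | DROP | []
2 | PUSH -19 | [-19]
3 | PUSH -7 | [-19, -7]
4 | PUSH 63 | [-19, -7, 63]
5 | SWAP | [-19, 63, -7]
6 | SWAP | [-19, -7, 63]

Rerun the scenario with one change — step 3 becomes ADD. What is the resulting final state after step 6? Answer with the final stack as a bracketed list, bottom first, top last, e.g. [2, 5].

(re-executing from step 3 with the substitution; state before step 3: [-19])
3 | ADD | [-19]
4 | PUSH 63 | [-19, 63]
5 | SWAP | [63, -19]
6 | SWAP | [-19, 63]

[-19, 63]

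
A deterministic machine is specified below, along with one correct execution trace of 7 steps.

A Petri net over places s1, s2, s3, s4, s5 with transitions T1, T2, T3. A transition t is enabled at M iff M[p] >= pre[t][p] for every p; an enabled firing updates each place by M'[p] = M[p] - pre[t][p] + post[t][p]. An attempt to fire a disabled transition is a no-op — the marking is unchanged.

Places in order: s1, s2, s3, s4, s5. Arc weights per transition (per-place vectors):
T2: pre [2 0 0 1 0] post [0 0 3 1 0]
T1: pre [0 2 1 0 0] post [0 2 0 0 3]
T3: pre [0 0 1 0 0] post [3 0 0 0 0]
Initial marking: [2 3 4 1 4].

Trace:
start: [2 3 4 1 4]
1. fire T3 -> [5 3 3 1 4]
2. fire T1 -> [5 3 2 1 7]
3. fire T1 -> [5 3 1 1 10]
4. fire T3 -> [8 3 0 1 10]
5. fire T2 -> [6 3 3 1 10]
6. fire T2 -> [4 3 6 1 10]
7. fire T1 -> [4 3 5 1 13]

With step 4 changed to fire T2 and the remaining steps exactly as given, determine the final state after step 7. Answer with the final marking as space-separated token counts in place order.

(re-executing from step 4 with the substitution; state before step 4: [5 3 1 1 10])
4. fire T2 -> [3 3 4 1 10]
5. fire T2 -> [1 3 7 1 10]
6. fire T2 -> [1 3 7 1 10]
7. fire T1 -> [1 3 6 1 13]

1 3 6 1 13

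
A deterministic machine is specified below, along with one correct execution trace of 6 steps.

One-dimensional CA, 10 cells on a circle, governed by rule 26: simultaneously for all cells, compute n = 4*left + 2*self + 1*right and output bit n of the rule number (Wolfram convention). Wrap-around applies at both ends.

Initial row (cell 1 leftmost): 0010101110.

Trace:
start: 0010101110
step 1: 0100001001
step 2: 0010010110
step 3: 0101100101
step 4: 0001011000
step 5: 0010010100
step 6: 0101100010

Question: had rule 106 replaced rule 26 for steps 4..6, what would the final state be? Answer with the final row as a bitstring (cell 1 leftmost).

(re-executing steps 4..6 under rule 106; state before step 4: 0101100101)
step 4: 1011101010
step 5: 0110110101
step 6: 1111111010

1111111010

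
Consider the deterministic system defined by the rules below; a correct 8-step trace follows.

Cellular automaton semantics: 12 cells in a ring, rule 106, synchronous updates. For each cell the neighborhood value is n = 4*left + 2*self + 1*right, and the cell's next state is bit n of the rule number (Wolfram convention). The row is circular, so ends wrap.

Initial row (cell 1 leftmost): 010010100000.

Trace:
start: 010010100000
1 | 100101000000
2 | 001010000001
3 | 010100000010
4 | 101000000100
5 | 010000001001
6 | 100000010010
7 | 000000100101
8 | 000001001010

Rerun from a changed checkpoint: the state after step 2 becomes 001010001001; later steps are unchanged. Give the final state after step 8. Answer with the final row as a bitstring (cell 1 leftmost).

001001001010

state after step 2 := 001010001001
3 | 010100010010
4 | 101000100100
5 | 010001001001
6 | 100010010010
7 | 000100100101
8 | 001001001010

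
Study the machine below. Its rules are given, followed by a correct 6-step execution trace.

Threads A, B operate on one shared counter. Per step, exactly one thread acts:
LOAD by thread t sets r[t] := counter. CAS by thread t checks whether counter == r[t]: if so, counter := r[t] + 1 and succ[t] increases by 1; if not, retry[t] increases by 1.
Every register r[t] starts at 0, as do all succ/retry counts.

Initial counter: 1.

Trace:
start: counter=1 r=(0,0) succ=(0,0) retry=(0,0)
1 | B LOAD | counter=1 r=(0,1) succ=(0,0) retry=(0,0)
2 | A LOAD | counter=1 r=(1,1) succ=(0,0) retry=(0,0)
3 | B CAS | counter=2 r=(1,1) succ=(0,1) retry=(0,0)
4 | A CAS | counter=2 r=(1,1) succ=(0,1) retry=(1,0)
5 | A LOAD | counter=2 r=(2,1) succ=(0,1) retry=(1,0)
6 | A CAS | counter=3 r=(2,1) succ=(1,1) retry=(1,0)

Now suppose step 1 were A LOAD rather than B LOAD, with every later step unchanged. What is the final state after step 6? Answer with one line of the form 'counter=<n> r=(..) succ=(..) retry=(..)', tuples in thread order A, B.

(re-executing from step 1 with the substitution; state before step 1: counter=1 r=(0,0) succ=(0,0) retry=(0,0))
1 | A LOAD | counter=1 r=(1,0) succ=(0,0) retry=(0,0)
2 | A LOAD | counter=1 r=(1,0) succ=(0,0) retry=(0,0)
3 | B CAS | counter=1 r=(1,0) succ=(0,0) retry=(0,1)
4 | A CAS | counter=2 r=(1,0) succ=(1,0) retry=(0,1)
5 | A LOAD | counter=2 r=(2,0) succ=(1,0) retry=(0,1)
6 | A CAS | counter=3 r=(2,0) succ=(2,0) retry=(0,1)

counter=3 r=(2,0) succ=(2,0) retry=(0,1)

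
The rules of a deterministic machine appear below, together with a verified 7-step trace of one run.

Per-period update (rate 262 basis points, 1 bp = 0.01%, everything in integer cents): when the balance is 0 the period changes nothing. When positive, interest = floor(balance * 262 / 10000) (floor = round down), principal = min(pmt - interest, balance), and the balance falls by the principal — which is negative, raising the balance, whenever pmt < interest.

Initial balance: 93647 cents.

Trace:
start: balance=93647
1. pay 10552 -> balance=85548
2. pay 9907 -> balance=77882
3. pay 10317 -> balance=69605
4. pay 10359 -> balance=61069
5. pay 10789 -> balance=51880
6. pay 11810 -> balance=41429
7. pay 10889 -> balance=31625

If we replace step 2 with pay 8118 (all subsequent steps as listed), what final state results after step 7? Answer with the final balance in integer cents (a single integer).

33660

(re-executing from step 2 with the substitution; state before step 2: balance=85548)
2. pay 8118 -> balance=79671
3. pay 10317 -> balance=71441
4. pay 10359 -> balance=62953
5. pay 10789 -> balance=53813
6. pay 11810 -> balance=43412
7. pay 10889 -> balance=33660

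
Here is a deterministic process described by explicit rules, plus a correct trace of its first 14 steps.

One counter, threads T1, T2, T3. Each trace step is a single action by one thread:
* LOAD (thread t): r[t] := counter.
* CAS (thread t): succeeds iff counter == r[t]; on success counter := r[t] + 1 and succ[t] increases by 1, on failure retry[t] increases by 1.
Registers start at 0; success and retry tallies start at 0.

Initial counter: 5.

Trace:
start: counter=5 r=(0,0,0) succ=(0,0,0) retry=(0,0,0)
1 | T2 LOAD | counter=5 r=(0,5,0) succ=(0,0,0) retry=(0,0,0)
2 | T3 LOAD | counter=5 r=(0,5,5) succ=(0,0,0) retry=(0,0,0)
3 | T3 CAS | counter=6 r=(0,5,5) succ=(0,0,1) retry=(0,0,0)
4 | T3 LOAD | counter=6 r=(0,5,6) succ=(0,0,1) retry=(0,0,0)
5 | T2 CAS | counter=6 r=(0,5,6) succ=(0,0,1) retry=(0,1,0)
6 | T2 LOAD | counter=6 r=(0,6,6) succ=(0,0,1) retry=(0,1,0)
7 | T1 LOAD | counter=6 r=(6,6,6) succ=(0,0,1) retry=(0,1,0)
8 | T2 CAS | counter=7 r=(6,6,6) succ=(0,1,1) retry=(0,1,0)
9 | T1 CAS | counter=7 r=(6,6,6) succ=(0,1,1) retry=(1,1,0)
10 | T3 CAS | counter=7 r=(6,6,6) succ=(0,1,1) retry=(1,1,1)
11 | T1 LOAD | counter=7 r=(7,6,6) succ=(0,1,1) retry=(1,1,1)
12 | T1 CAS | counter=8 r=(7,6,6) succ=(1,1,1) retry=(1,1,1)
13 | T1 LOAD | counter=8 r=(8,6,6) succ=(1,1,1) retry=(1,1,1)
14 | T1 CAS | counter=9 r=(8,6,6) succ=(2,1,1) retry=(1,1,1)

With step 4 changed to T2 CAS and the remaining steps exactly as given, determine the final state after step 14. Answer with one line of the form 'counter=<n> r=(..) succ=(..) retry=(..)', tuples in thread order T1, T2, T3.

(re-executing from step 4 with the substitution; state before step 4: counter=6 r=(0,5,5) succ=(0,0,1) retry=(0,0,0))
4 | T2 CAS | counter=6 r=(0,5,5) succ=(0,0,1) retry=(0,1,0)
5 | T2 CAS | counter=6 r=(0,5,5) succ=(0,0,1) retry=(0,2,0)
6 | T2 LOAD | counter=6 r=(0,6,5) succ=(0,0,1) retry=(0,2,0)
7 | T1 LOAD | counter=6 r=(6,6,5) succ=(0,0,1) retry=(0,2,0)
8 | T2 CAS | counter=7 r=(6,6,5) succ=(0,1,1) retry=(0,2,0)
9 | T1 CAS | counter=7 r=(6,6,5) succ=(0,1,1) retry=(1,2,0)
10 | T3 CAS | counter=7 r=(6,6,5) succ=(0,1,1) retry=(1,2,1)
11 | T1 LOAD | counter=7 r=(7,6,5) succ=(0,1,1) retry=(1,2,1)
12 | T1 CAS | counter=8 r=(7,6,5) succ=(1,1,1) retry=(1,2,1)
13 | T1 LOAD | counter=8 r=(8,6,5) succ=(1,1,1) retry=(1,2,1)
14 | T1 CAS | counter=9 r=(8,6,5) succ=(2,1,1) retry=(1,2,1)

counter=9 r=(8,6,5) succ=(2,1,1) retry=(1,2,1)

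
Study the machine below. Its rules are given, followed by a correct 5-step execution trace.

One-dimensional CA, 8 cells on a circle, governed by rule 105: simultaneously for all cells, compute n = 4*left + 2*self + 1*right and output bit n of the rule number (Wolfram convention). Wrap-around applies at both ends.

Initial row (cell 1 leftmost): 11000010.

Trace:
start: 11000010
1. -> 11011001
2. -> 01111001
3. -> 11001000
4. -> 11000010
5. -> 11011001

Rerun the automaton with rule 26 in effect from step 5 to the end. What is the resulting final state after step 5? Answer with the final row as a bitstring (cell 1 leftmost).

(re-executing step 5 under rule 26; state before step 5: 11000010)
5. -> 10100100

10100100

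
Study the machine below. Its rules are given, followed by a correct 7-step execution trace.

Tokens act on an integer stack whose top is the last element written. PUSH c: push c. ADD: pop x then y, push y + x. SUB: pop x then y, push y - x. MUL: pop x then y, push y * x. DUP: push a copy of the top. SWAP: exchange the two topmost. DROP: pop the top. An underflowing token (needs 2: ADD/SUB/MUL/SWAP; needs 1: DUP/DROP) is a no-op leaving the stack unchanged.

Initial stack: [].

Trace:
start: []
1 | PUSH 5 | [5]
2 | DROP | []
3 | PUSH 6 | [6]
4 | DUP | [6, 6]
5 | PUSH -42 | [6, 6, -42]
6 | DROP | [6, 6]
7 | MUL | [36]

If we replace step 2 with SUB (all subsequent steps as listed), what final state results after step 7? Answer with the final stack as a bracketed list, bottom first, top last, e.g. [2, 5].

(re-executing from step 2 with the substitution; state before step 2: [5])
2 | SUB | [5]
3 | PUSH 6 | [5, 6]
4 | DUP | [5, 6, 6]
5 | PUSH -42 | [5, 6, 6, -42]
6 | DROP | [5, 6, 6]
7 | MUL | [5, 36]

[5, 36]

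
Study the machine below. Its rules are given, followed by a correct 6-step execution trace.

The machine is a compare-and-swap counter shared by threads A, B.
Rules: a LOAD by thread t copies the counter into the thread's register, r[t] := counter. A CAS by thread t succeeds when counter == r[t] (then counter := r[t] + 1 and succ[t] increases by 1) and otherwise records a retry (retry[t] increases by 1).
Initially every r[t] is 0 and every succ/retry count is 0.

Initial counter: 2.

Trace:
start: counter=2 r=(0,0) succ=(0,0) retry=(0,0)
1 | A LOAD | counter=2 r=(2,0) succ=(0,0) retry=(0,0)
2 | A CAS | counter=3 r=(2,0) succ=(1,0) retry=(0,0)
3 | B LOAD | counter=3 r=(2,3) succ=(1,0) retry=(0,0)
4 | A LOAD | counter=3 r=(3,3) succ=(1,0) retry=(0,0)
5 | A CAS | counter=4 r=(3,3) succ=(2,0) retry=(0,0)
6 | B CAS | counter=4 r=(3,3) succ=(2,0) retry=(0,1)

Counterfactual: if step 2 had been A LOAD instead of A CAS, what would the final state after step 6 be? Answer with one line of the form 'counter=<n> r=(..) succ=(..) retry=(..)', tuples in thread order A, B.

(re-executing from step 2 with the substitution; state before step 2: counter=2 r=(2,0) succ=(0,0) retry=(0,0))
2 | A LOAD | counter=2 r=(2,0) succ=(0,0) retry=(0,0)
3 | B LOAD | counter=2 r=(2,2) succ=(0,0) retry=(0,0)
4 | A LOAD | counter=2 r=(2,2) succ=(0,0) retry=(0,0)
5 | A CAS | counter=3 r=(2,2) succ=(1,0) retry=(0,0)
6 | B CAS | counter=3 r=(2,2) succ=(1,0) retry=(0,1)

counter=3 r=(2,2) succ=(1,0) retry=(0,1)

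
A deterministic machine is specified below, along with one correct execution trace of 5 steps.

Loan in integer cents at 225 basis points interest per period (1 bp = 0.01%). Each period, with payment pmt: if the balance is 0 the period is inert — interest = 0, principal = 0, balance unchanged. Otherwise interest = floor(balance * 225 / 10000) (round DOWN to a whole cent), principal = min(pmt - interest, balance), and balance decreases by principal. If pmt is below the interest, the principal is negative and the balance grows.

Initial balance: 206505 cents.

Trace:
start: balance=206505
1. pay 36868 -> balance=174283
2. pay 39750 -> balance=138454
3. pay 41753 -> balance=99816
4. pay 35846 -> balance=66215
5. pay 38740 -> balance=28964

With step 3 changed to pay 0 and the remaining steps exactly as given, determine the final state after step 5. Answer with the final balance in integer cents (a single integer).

(re-executing from step 3 with the substitution; state before step 3: balance=138454)
3. pay 0 -> balance=141569
4. pay 35846 -> balance=108908
5. pay 38740 -> balance=72618

72618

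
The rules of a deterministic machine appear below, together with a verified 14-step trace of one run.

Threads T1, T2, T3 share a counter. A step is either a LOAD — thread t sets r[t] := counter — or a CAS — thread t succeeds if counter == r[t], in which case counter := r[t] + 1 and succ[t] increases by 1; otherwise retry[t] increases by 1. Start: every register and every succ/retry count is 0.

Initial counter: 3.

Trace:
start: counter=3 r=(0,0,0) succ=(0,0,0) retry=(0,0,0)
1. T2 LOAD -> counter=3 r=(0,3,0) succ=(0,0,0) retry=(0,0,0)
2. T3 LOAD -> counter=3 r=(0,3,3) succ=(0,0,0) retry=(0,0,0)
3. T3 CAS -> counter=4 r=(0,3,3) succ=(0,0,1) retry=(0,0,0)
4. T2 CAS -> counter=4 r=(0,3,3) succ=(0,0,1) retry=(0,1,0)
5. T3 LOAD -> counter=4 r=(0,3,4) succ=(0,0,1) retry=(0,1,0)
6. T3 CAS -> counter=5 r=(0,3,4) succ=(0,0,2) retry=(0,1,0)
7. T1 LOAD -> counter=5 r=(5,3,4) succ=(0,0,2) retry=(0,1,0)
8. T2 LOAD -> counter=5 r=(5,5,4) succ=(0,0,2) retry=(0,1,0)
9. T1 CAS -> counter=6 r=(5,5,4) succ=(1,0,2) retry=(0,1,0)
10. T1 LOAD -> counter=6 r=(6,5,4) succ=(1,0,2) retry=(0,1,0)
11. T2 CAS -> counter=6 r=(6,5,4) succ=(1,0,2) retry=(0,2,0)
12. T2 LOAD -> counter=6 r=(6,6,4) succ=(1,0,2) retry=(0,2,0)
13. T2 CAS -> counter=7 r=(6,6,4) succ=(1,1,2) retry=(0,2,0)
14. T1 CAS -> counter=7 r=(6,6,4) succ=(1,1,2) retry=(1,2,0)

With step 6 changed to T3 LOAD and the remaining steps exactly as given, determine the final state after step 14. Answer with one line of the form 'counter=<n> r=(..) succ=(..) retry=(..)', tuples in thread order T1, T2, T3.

(re-executing from step 6 with the substitution; state before step 6: counter=4 r=(0,3,4) succ=(0,0,1) retry=(0,1,0))
6. T3 LOAD -> counter=4 r=(0,3,4) succ=(0,0,1) retry=(0,1,0)
7. T1 LOAD -> counter=4 r=(4,3,4) succ=(0,0,1) retry=(0,1,0)
8. T2 LOAD -> counter=4 r=(4,4,4) succ=(0,0,1) retry=(0,1,0)
9. T1 CAS -> counter=5 r=(4,4,4) succ=(1,0,1) retry=(0,1,0)
10. T1 LOAD -> counter=5 r=(5,4,4) succ=(1,0,1) retry=(0,1,0)
11. T2 CAS -> counter=5 r=(5,4,4) succ=(1,0,1) retry=(0,2,0)
12. T2 LOAD -> counter=5 r=(5,5,4) succ=(1,0,1) retry=(0,2,0)
13. T2 CAS -> counter=6 r=(5,5,4) succ=(1,1,1) retry=(0,2,0)
14. T1 CAS -> counter=6 r=(5,5,4) succ=(1,1,1) retry=(1,2,0)

counter=6 r=(5,5,4) succ=(1,1,1) retry=(1,2,0)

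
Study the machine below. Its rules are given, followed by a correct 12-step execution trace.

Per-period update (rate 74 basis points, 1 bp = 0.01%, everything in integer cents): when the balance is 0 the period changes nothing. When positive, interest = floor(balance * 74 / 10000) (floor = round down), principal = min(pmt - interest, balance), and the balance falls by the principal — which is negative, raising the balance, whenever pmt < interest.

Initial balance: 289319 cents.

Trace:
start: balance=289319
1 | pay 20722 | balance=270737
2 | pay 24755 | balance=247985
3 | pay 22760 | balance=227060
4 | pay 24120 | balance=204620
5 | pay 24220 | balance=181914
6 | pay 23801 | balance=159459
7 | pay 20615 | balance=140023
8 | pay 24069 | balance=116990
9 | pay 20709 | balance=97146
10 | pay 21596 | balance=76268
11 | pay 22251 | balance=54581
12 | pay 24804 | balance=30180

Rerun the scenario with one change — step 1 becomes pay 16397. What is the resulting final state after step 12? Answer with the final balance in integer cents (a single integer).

(re-executing from step 1 with the substitution; state before step 1: balance=289319)
1 | pay 16397 | balance=275062
2 | pay 24755 | balance=252342
3 | pay 22760 | balance=231449
4 | pay 24120 | balance=209041
5 | pay 24220 | balance=186367
6 | pay 23801 | balance=163945
7 | pay 20615 | balance=144543
8 | pay 24069 | balance=121543
9 | pay 20709 | balance=101733
10 | pay 21596 | balance=80889
11 | pay 22251 | balance=59236
12 | pay 24804 | balance=34870

34870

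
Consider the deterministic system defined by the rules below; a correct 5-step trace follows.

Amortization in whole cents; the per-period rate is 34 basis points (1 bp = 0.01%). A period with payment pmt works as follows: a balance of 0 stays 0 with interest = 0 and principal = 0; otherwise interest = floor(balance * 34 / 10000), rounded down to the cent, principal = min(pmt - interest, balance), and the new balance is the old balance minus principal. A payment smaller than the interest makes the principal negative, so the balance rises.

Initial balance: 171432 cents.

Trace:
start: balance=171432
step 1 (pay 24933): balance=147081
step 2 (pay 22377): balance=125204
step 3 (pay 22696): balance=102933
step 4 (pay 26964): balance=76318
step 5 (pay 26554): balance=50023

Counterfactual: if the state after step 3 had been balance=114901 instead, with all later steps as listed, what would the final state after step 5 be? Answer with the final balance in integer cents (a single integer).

state after step 3 := balance=114901
step 4 (pay 26964): balance=88327
step 5 (pay 26554): balance=62073

62073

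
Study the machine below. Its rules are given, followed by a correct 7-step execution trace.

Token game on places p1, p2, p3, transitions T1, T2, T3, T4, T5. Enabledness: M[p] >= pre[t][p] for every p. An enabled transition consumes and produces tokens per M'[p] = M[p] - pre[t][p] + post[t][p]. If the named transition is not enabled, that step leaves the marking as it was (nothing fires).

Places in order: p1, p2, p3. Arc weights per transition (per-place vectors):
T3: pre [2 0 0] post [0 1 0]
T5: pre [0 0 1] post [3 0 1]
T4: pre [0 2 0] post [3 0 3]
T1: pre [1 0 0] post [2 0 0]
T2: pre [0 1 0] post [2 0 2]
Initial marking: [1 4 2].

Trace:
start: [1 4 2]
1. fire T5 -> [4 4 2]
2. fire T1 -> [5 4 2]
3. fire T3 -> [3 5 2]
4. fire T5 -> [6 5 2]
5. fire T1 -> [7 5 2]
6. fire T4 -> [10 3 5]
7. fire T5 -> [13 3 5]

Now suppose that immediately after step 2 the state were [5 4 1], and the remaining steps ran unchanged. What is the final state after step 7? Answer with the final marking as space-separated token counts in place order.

13 3 4

state after step 2 := [5 4 1]
3. fire T3 -> [3 5 1]
4. fire T5 -> [6 5 1]
5. fire T1 -> [7 5 1]
6. fire T4 -> [10 3 4]
7. fire T5 -> [13 3 4]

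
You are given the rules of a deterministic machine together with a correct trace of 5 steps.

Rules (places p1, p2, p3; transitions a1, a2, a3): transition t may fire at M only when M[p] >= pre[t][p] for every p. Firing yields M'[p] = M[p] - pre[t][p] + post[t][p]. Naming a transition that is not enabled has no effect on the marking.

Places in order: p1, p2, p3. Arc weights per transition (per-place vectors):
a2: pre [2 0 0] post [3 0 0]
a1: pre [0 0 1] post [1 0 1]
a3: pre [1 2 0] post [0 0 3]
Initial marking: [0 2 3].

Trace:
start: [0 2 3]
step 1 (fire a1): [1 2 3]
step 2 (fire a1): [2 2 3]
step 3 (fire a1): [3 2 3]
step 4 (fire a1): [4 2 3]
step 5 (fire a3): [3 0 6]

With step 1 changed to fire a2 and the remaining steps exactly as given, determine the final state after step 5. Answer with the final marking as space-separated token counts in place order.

(re-executing from step 1 with the substitution; state before step 1: [0 2 3])
step 1 (fire a2): [0 2 3]
step 2 (fire a1): [1 2 3]
step 3 (fire a1): [2 2 3]
step 4 (fire a1): [3 2 3]
step 5 (fire a3): [2 0 6]

2 0 6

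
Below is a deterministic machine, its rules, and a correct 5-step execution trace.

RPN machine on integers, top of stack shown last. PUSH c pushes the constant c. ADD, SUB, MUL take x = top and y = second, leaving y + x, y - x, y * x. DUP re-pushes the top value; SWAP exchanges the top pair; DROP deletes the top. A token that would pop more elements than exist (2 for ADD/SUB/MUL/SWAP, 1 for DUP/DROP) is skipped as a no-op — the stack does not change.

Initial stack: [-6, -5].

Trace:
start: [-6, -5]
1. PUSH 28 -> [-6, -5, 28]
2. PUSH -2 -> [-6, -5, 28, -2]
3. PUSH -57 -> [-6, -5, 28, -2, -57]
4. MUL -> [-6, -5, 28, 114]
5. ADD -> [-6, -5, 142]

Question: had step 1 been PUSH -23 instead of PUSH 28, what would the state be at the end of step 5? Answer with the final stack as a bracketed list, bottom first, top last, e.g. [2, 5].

[-6, -5, 91]

(re-executing from step 1 with the substitution; state before step 1: [-6, -5])
1. PUSH -23 -> [-6, -5, -23]
2. PUSH -2 -> [-6, -5, -23, -2]
3. PUSH -57 -> [-6, -5, -23, -2, -57]
4. MUL -> [-6, -5, -23, 114]
5. ADD -> [-6, -5, 91]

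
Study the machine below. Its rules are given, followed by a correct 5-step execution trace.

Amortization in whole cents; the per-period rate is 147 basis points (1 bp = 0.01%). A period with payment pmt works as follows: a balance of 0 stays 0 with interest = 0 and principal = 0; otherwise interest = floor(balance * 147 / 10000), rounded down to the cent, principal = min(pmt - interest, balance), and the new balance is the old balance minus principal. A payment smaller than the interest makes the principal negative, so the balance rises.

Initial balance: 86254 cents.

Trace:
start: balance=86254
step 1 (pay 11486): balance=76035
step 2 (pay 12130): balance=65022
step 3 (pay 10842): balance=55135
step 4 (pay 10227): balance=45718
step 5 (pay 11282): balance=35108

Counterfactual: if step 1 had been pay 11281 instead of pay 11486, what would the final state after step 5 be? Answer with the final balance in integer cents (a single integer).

35325

(re-executing from step 1 with the substitution; state before step 1: balance=86254)
step 1 (pay 11281): balance=76240
step 2 (pay 12130): balance=65230
step 3 (pay 10842): balance=55346
step 4 (pay 10227): balance=45932
step 5 (pay 11282): balance=35325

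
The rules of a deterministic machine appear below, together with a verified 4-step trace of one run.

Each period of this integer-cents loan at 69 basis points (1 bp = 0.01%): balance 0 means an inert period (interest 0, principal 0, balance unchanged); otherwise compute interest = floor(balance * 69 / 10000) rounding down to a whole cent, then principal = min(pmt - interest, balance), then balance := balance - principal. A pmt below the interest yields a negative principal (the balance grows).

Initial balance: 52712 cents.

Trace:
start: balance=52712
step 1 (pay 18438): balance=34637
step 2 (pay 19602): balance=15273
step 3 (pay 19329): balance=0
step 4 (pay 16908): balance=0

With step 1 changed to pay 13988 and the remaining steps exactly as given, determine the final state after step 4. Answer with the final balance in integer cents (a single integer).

(re-executing from step 1 with the substitution; state before step 1: balance=52712)
step 1 (pay 13988): balance=39087
step 2 (pay 19602): balance=19754
step 3 (pay 19329): balance=561
step 4 (pay 16908): balance=0

0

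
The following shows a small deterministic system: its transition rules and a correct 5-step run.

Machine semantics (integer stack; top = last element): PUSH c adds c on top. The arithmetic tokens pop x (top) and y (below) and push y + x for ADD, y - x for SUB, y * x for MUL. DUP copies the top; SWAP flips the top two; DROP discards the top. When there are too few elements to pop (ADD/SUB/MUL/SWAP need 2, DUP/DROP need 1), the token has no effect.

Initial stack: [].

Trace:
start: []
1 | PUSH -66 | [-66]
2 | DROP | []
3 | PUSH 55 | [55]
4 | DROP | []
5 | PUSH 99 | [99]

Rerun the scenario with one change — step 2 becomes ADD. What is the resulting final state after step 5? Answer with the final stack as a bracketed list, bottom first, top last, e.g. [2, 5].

(re-executing from step 2 with the substitution; state before step 2: [-66])
2 | ADD | [-66]
3 | PUSH 55 | [-66, 55]
4 | DROP | [-66]
5 | PUSH 99 | [-66, 99]

[-66, 99]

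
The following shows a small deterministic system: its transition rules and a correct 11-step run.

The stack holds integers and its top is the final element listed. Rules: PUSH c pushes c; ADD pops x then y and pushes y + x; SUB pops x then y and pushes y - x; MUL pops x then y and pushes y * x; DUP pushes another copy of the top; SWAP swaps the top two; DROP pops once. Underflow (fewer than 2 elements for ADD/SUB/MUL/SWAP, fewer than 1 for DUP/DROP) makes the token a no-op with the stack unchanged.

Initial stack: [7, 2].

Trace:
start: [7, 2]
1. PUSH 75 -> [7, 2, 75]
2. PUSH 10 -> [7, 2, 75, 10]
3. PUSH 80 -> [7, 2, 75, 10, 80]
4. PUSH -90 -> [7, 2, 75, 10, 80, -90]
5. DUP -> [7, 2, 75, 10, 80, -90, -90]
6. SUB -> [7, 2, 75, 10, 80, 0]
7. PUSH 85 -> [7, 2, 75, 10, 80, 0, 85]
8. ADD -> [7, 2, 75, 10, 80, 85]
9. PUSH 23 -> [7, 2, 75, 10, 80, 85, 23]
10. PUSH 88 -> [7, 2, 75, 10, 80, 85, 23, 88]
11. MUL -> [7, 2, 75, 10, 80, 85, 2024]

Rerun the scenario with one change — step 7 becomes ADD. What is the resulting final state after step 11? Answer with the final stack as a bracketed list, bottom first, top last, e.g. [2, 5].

[7, 2, 75, 90, 2024]

(re-executing from step 7 with the substitution; state before step 7: [7, 2, 75, 10, 80, 0])
7. ADD -> [7, 2, 75, 10, 80]
8. ADD -> [7, 2, 75, 90]
9. PUSH 23 -> [7, 2, 75, 90, 23]
10. PUSH 88 -> [7, 2, 75, 90, 23, 88]
11. MUL -> [7, 2, 75, 90, 2024]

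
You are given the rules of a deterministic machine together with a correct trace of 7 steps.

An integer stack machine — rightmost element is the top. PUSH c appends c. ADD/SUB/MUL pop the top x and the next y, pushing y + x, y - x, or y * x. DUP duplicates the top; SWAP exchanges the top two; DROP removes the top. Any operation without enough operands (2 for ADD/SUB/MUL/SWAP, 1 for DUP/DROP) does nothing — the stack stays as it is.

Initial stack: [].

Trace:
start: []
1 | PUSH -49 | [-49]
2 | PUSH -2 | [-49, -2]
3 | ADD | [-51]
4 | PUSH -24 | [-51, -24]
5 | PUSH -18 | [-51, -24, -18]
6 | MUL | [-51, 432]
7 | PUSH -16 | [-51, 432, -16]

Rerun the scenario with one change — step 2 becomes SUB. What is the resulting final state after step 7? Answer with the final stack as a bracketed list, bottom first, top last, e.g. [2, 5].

[-49, 432, -16]

(re-executing from step 2 with the substitution; state before step 2: [-49])
2 | SUB | [-49]
3 | ADD | [-49]
4 | PUSH -24 | [-49, -24]
5 | PUSH -18 | [-49, -24, -18]
6 | MUL | [-49, 432]
7 | PUSH -16 | [-49, 432, -16]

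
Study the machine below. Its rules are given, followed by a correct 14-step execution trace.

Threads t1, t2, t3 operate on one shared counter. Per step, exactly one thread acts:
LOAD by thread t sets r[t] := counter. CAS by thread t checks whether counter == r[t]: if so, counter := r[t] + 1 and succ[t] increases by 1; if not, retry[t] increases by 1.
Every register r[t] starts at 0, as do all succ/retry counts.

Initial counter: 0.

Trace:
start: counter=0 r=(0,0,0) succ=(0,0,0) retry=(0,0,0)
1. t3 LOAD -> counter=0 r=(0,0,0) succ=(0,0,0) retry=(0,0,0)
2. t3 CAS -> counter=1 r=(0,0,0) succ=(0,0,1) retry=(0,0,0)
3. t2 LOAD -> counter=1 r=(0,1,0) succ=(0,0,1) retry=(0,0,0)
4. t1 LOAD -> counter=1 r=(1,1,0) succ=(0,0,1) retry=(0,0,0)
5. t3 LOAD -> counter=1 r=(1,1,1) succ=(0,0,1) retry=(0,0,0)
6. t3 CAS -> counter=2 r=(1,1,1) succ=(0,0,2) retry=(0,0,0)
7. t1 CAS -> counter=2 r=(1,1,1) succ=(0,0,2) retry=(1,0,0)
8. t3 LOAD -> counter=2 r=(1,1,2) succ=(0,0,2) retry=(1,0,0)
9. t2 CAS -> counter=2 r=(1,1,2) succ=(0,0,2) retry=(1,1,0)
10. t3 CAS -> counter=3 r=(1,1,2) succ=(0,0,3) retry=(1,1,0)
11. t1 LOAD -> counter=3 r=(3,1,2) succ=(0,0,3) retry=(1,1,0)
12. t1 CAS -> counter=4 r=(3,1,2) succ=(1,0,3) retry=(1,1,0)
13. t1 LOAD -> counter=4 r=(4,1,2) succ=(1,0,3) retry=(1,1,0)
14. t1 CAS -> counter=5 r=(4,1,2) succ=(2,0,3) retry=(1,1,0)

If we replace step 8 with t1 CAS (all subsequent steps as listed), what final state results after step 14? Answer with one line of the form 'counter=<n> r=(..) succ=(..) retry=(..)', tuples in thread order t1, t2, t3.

(re-executing from step 8 with the substitution; state before step 8: counter=2 r=(1,1,1) succ=(0,0,2) retry=(1,0,0))
8. t1 CAS -> counter=2 r=(1,1,1) succ=(0,0,2) retry=(2,0,0)
9. t2 CAS -> counter=2 r=(1,1,1) succ=(0,0,2) retry=(2,1,0)
10. t3 CAS -> counter=2 r=(1,1,1) succ=(0,0,2) retry=(2,1,1)
11. t1 LOAD -> counter=2 r=(2,1,1) succ=(0,0,2) retry=(2,1,1)
12. t1 CAS -> counter=3 r=(2,1,1) succ=(1,0,2) retry=(2,1,1)
13. t1 LOAD -> counter=3 r=(3,1,1) succ=(1,0,2) retry=(2,1,1)
14. t1 CAS -> counter=4 r=(3,1,1) succ=(2,0,2) retry=(2,1,1)

counter=4 r=(3,1,1) succ=(2,0,2) retry=(2,1,1)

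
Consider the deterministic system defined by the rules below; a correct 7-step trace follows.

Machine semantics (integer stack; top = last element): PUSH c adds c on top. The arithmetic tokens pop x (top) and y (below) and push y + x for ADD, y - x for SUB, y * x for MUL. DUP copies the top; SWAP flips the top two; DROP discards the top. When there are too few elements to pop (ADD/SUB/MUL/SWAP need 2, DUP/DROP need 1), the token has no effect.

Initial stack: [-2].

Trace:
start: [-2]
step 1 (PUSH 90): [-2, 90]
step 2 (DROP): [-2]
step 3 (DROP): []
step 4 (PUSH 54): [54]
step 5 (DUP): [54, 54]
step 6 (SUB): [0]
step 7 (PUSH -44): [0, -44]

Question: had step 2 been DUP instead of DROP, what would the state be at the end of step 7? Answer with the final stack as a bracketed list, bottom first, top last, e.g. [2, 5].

(re-executing from step 2 with the substitution; state before step 2: [-2, 90])
step 2 (DUP): [-2, 90, 90]
step 3 (DROP): [-2, 90]
step 4 (PUSH 54): [-2, 90, 54]
step 5 (DUP): [-2, 90, 54, 54]
step 6 (SUB): [-2, 90, 0]
step 7 (PUSH -44): [-2, 90, 0, -44]

[-2, 90, 0, -44]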